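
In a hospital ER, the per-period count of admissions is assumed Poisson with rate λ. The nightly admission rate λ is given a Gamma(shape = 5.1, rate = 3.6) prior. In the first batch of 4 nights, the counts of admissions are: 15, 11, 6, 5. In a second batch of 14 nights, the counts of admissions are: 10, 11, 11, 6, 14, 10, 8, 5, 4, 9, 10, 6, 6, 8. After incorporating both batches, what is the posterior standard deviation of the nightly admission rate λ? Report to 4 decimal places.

0.5858

With a Gamma(shape α, rate β) prior, the Poisson likelihood is conjugate: the posterior is Gamma(α + ΣXᵢ, β + n).
Batch 1: sum of counts S = 37 over n = 4 nights.
After batch 1: Gamma(α+S, β+n) = Gamma(5.1+37, 3.6+4) = Gamma(42.1, 7.6).
Batch 2: sum of counts S = 118 over n = 14 nights.
After batch 2: Gamma(α+S, β+n) = Gamma(42.1+118, 7.6+14) = Gamma(160.1, 21.6).
SD = √α/β = √160.1/21.6 = 0.5858.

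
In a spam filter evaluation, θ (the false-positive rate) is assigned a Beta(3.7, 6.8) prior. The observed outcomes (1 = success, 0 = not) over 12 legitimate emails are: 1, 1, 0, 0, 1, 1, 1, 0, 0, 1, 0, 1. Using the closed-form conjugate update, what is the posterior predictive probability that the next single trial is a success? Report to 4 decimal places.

The Beta prior is conjugate to a Binomial/Bernoulli likelihood; the update adds successes to α and failures to β.
Posterior: Beta(α+k, β+n−k) = Beta(3.7+7, 6.8+5) = Beta(10.7, 11.8).
For a single future Bernoulli trial, P(success | data) = α/(α+β) = 0.4756.

0.4756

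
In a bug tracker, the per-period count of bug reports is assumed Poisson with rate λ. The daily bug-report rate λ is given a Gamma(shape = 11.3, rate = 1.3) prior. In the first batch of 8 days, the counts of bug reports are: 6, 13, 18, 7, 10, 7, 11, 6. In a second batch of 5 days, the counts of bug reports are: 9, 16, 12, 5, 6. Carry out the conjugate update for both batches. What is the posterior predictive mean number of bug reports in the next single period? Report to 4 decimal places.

9.6014

With a Gamma(shape α, rate β) prior, the Poisson likelihood is conjugate: the posterior is Gamma(α + ΣXᵢ, β + n).
Batch 1: sum of counts S = 78 over n = 8 days.
After batch 1: Gamma(α+S, β+n) = Gamma(11.3+78, 1.3+8) = Gamma(89.3, 9.3).
Batch 2: sum of counts S = 48 over n = 5 days.
After batch 2: Gamma(α+S, β+n) = Gamma(89.3+48, 9.3+5) = Gamma(137.3, 14.3).
The predictive distribution for one future period is NegBinom with mean α/β = 9.6014.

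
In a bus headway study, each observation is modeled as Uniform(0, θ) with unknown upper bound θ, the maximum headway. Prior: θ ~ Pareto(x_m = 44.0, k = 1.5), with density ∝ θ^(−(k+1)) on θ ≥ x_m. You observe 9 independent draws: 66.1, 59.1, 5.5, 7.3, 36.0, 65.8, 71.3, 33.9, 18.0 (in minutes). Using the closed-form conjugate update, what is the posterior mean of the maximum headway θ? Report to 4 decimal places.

A Pareto(scale x_m, shape k) prior on the upper bound θ of Uniform(0, θ) is conjugate: posterior is Pareto(max(x_m, max xᵢ), k + n).
Sample maximum = 71.3; prior scale x_m = 44.0 → posterior scale = max = 71.3.
Posterior shape = 1.5 + 9 = 10.5.
E[θ|data] = k·x_m/(k−1) = 10.5·71.3/9.5 = 78.8053.

78.8053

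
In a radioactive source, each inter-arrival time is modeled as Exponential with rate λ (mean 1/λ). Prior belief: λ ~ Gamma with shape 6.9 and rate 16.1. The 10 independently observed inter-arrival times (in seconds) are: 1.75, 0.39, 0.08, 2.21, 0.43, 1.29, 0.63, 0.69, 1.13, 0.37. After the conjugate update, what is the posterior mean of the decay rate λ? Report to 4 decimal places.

With a Gamma(shape α, rate β) prior on the exponential rate λ, the posterior after n observations with total T = Σxᵢ is Gamma(α+n, β+T).
Sum of observations T = 8.97 seconds; n = 10.
Posterior: Gamma(6.9+10, 16.1+8.97) = Gamma(16.9, 25.07).
Posterior mean of λ = α/β = 16.9/25.07 = 0.6741.

0.6741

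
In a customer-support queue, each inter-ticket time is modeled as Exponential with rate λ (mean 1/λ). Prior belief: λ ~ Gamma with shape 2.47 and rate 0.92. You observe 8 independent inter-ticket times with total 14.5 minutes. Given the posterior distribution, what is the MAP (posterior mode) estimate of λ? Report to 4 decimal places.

With a Gamma(shape α, rate β) prior on the exponential rate λ, the posterior after n observations with total T = Σxᵢ is Gamma(α+n, β+T).
Posterior: Gamma(2.47+8, 0.92+14.5) = Gamma(10.47, 15.42).
Mode = (α−1)/β = 0.6141.

0.6141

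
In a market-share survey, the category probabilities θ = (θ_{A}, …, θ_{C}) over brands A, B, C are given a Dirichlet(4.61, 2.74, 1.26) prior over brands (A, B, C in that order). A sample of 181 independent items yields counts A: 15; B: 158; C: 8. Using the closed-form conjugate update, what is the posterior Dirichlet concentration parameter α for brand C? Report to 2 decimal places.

The Dirichlet prior is conjugate to the Multinomial likelihood: each posterior αⱼ = prior αⱼ + observed count nⱼ.
Posterior concentration: (19.61, 160.74, 9.26), total = 189.61.
α_{C} = 1.26 + 8 = 9.26.

9.26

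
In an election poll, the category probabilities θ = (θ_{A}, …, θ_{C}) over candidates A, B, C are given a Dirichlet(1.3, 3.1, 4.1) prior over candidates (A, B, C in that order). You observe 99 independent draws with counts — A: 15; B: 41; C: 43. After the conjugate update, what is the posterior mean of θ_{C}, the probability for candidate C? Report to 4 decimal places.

The Dirichlet prior is conjugate to the Multinomial likelihood: each posterior αⱼ = prior αⱼ + observed count nⱼ.
Posterior concentration: (16.3, 44.1, 47.1), total = 107.5.
E[θ_{C}|data] = α_{C}/Σα = 47.1/107.5 = 0.4381.

0.4381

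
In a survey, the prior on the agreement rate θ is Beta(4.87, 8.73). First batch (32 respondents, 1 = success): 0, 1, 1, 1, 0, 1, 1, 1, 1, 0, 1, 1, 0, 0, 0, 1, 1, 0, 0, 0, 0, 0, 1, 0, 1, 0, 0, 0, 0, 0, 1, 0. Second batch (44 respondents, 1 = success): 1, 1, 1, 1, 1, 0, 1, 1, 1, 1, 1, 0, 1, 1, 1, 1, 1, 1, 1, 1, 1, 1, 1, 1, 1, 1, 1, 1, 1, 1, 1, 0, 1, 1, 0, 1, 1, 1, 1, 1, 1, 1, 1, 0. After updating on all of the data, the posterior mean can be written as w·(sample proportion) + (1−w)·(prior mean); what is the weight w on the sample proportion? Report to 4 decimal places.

The Beta prior is conjugate to a Binomial/Bernoulli likelihood; the update adds successes to α and failures to β.
Total number of respondents: n = 32 + 44 = 76.
Posterior mean = (α₀+k)/(α₀+β₀+n) = [n/(α₀+β₀+n)]·(k/n) + [(α₀+β₀)/(α₀+β₀+n)]·α₀/(α₀+β₀), so only n and the prior enter the weight.
The weight on the data is w = n/(α₀+β₀+n) = 76/(4.87+8.73+76) = 76/89.60 = 0.8482.

0.8482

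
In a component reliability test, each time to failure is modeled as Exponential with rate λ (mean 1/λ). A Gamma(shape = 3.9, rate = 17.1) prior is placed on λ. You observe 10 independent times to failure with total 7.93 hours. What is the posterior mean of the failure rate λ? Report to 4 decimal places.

0.5553

With a Gamma(shape α, rate β) prior on the exponential rate λ, the posterior after n observations with total T = Σxᵢ is Gamma(α+n, β+T).
Posterior: Gamma(3.9+10, 17.1+7.93) = Gamma(13.9, 25.03).
Posterior mean of λ = α/β = 13.9/25.03 = 0.5553.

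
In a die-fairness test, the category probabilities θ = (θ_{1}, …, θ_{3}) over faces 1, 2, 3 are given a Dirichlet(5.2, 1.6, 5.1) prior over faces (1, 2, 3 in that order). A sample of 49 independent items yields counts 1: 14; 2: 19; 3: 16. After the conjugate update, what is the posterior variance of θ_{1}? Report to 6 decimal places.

The Dirichlet prior is conjugate to the Multinomial likelihood: each posterior αⱼ = prior αⱼ + observed count nⱼ.
Posterior concentration: (19.2, 20.6, 21.1), total = 60.9.
Var[θ_j] = α_j(Σα−α_j)/((Σα)²(Σα+1)) = 19.2·41.7/(60.9²·61.9) = 0.003487.

0.003487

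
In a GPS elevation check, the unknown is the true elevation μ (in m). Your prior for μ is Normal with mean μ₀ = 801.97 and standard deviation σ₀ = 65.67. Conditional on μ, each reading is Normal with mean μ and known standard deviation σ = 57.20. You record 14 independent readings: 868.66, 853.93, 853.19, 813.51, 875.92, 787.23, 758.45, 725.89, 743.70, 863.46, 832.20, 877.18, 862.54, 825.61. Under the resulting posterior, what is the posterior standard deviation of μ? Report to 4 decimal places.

For Normal data with known variance σ², a Normal(μ₀, σ₀²) prior on μ is conjugate. Posterior precision = 1/σ₀² + n/σ²; posterior mean is the precision-weighted average of μ₀ and x̄.
σ₀² = 65.67² = 4312.5489, σ² = 57.20² = 3271.84; σ² + n·σ₀² = 3271.84 + 14·4312.5489 = 63647.5246.
Posterior precision = 1/σ₀² + n/σ² = 1/4312.5489 + 14/3271.84 = (σ² + n·σ₀²)/(σ₀²σ²) = 63647.5246/(4312.5489·3271.84); posterior variance σₙ² = σ₀²σ²/(σ² + n·σ₀²) = 4312.5489·3271.84/63647.5246 = 221.689219.
Posterior SD = √σₙ² = √(4312.5489·3271.84/63647.5246) = 14.8892.

14.8892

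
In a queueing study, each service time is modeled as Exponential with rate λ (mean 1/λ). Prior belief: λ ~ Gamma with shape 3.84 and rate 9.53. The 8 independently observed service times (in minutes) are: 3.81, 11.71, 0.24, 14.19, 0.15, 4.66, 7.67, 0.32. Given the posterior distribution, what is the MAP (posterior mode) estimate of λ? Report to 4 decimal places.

With a Gamma(shape α, rate β) prior on the exponential rate λ, the posterior after n observations with total T = Σxᵢ is Gamma(α+n, β+T).
Sum of observations T = 42.75 minutes; n = 8.
Posterior: Gamma(3.84+8, 9.53+42.75) = Gamma(11.84, 52.28).
Mode = (α−1)/β = 0.2073.

0.2073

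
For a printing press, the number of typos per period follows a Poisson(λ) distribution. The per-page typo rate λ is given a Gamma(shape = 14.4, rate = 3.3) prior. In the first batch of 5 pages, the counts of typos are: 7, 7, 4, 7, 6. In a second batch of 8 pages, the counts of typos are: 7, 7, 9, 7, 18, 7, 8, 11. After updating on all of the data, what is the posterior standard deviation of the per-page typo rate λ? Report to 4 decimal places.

With a Gamma(shape α, rate β) prior, the Poisson likelihood is conjugate: the posterior is Gamma(α + ΣXᵢ, β + n).
Batch 1: sum of counts S = 31 over n = 5 pages.
After batch 1: Gamma(α+S, β+n) = Gamma(14.4+31, 3.3+5) = Gamma(45.4, 8.3).
Batch 2: sum of counts S = 74 over n = 8 pages.
After batch 2: Gamma(α+S, β+n) = Gamma(45.4+74, 8.3+8) = Gamma(119.4, 16.3).
SD = √α/β = √119.4/16.3 = 0.6704.

0.6704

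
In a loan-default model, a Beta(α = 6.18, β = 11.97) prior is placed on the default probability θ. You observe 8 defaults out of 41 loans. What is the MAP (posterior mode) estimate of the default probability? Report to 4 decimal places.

0.2306

The Beta prior is conjugate to a Binomial/Bernoulli likelihood; the update adds successes to α and failures to β.
Posterior: Beta(α+k, β+n−k) = Beta(6.18+8, 11.97+33) = Beta(14.18, 44.97).
Mode of Beta(a,b) for a,b>1 is (a−1)/(a+b−2) = 13.18/57.15 = 0.2306.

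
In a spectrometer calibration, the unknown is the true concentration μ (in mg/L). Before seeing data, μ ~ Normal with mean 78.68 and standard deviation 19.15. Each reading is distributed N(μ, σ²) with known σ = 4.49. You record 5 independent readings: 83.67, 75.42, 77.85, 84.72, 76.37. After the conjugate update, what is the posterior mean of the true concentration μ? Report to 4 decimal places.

79.5959

For Normal data with known variance σ², a Normal(μ₀, σ₀²) prior on μ is conjugate. Posterior precision = 1/σ₀² + n/σ²; posterior mean is the precision-weighted average of μ₀ and x̄.
Σxᵢ = 83.67 + 75.42 + 77.85 + 84.72 + 76.37 = 398.03, so n·x̄ = 398.03.
σ₀² = 19.15² = 366.7225, σ² = 4.49² = 20.1601; σ² + n·σ₀² = 20.1601 + 5·366.7225 = 1853.7726.
Posterior mean = (μ₀/σ₀² + n·x̄/σ²)/(1/σ₀² + n/σ²) = (σ²·μ₀ + σ₀²·n·x̄)/(σ² + n·σ₀²) = (20.1601·78.68 + 366.7225·398.03)/1853.7726 = 147552.753343/1853.7726 = 79.5959.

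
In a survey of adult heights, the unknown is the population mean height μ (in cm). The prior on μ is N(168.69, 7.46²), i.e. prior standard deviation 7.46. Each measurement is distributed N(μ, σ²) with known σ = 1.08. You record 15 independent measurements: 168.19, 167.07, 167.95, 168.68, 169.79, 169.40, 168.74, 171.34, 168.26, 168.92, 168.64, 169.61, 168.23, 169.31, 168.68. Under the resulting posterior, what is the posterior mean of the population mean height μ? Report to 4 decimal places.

For Normal data with known variance σ², a Normal(μ₀, σ₀²) prior on μ is conjugate. Posterior precision = 1/σ₀² + n/σ²; posterior mean is the precision-weighted average of μ₀ and x̄.
Σxᵢ = 168.19 + 167.07 + 167.95 + 168.68 + 169.79 + 169.40 + 168.74 + 171.34 + 168.26 + 168.92 + 168.64 + 169.61 + 168.23 + 169.31 + 168.68 = 2532.81, so n·x̄ = 2532.81.
σ₀² = 7.46² = 55.6516, σ² = 1.08² = 1.1664; σ² + n·σ₀² = 1.1664 + 15·55.6516 = 835.9404.
Posterior mean = (μ₀/σ₀² + n·x̄/σ²)/(1/σ₀² + n/σ²) = (σ²·μ₀ + σ₀²·n·x̄)/(σ² + n·σ₀²) = (1.1664·168.69 + 55.6516·2532.81)/835.9404 = 141151.689012/835.9404 = 168.8538.

168.8538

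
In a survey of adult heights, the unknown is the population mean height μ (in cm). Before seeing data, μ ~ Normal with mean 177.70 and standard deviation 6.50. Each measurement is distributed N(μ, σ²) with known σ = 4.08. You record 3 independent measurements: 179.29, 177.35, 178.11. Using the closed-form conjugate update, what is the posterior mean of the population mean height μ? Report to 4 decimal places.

For Normal data with known variance σ², a Normal(μ₀, σ₀²) prior on μ is conjugate. Posterior precision = 1/σ₀² + n/σ²; posterior mean is the precision-weighted average of μ₀ and x̄.
Σxᵢ = 179.29 + 177.35 + 178.11 = 534.75, so n·x̄ = 534.75.
σ₀² = 6.50² = 42.25, σ² = 4.08² = 16.6464; σ² + n·σ₀² = 16.6464 + 3·42.25 = 143.3964.
Posterior mean = (μ₀/σ₀² + n·x̄/σ²)/(1/σ₀² + n/σ²) = (σ²·μ₀ + σ₀²·n·x̄)/(σ² + n·σ₀²) = (16.6464·177.70 + 42.25·534.75)/143.3964 = 25551.25278/143.3964 = 178.1862.

178.1862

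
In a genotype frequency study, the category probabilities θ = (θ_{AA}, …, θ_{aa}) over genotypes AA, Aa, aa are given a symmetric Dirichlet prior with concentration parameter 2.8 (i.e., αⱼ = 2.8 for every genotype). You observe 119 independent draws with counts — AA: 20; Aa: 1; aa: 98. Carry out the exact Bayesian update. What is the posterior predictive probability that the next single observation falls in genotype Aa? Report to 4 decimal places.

0.0298

The Dirichlet prior is conjugate to the Multinomial likelihood: each posterior αⱼ = prior αⱼ + observed count nⱼ.
Posterior concentration: (22.8, 3.8, 100.8), total = 127.4.
P(next = Aa | data) = α_{Aa}/Σα = 0.0298.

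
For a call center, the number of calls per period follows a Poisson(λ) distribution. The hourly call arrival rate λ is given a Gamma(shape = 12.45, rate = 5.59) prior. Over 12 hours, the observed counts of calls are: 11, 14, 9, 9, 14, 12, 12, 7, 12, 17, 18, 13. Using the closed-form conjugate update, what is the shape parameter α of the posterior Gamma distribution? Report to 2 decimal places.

With a Gamma(shape α, rate β) prior, the Poisson likelihood is conjugate: the posterior is Gamma(α + ΣXᵢ, β + n).
Sum of counts S = 148 over n = 12 hours.
Posterior: Gamma(α+S, β+n) = Gamma(12.45+148, 5.59+12) = Gamma(160.45, 17.59).
Posterior α = 160.45.

160.45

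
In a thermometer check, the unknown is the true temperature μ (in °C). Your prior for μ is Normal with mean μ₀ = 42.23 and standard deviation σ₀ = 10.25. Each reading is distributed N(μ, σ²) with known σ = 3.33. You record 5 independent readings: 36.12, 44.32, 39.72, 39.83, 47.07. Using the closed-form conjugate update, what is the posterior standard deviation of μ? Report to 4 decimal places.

For Normal data with known variance σ², a Normal(μ₀, σ₀²) prior on μ is conjugate. Posterior precision = 1/σ₀² + n/σ²; posterior mean is the precision-weighted average of μ₀ and x̄.
σ₀² = 10.25² = 105.0625, σ² = 3.33² = 11.0889; σ² + n·σ₀² = 11.0889 + 5·105.0625 = 536.4014.
Posterior precision = 1/σ₀² + n/σ² = 1/105.0625 + 5/11.0889 = (σ² + n·σ₀²)/(σ₀²σ²) = 536.4014/(105.0625·11.0889); posterior variance σₙ² = σ₀²σ²/(σ² + n·σ₀²) = 105.0625·11.0889/536.4014 = 2.171932.
Posterior SD = √σₙ² = √(105.0625·11.0889/536.4014) = 1.4737.

1.4737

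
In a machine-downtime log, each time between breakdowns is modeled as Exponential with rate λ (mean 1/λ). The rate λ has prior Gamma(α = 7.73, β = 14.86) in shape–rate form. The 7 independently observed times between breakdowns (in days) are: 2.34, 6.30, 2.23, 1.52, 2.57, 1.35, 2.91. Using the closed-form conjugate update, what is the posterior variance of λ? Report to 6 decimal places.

0.012682

With a Gamma(shape α, rate β) prior on the exponential rate λ, the posterior after n observations with total T = Σxᵢ is Gamma(α+n, β+T).
Sum of observations T = 19.22 days; n = 7.
Posterior: Gamma(7.73+7, 14.86+19.22) = Gamma(14.73, 34.08).
Var = α/β² = 0.012682.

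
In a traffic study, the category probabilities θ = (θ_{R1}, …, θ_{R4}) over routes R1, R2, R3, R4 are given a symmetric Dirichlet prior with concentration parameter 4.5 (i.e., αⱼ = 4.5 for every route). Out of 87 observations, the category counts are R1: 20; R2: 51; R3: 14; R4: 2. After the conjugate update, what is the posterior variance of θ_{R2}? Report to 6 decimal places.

The Dirichlet prior is conjugate to the Multinomial likelihood: each posterior αⱼ = prior αⱼ + observed count nⱼ.
Posterior concentration: (24.5, 55.5, 18.5, 6.5), total = 105.0.
Var[θ_j] = α_j(Σα−α_j)/((Σα)²(Σα+1)) = 55.5·49.5/(105.0²·106.0) = 0.002351.

0.002351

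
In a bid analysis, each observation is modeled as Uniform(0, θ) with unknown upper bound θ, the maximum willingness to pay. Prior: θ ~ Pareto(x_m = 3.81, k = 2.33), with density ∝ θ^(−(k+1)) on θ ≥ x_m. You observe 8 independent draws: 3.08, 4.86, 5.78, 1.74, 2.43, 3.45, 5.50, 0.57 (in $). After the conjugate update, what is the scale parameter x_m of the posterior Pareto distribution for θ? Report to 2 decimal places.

5.78

A Pareto(scale x_m, shape k) prior on the upper bound θ of Uniform(0, θ) is conjugate: posterior is Pareto(max(x_m, max xᵢ), k + n).
Sample maximum = 5.78; prior scale x_m = 3.81 → posterior scale = max = 5.78.
Posterior shape = 2.33 + 8 = 10.33.
Posterior scale x_m = 5.78.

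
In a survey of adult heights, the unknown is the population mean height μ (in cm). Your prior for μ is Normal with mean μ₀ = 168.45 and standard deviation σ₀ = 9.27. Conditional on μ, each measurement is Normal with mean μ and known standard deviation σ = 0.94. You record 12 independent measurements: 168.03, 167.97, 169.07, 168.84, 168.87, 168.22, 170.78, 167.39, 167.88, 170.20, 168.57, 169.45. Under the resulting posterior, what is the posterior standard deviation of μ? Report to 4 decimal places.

For Normal data with known variance σ², a Normal(μ₀, σ₀²) prior on μ is conjugate. Posterior precision = 1/σ₀² + n/σ²; posterior mean is the precision-weighted average of μ₀ and x̄.
σ₀² = 9.27² = 85.9329, σ² = 0.94² = 0.8836; σ² + n·σ₀² = 0.8836 + 12·85.9329 = 1032.0784.
Posterior precision = 1/σ₀² + n/σ² = 1/85.9329 + 12/0.8836 = (σ² + n·σ₀²)/(σ₀²σ²) = 1032.0784/(85.9329·0.8836); posterior variance σₙ² = σ₀²σ²/(σ² + n·σ₀²) = 85.9329·0.8836/1032.0784 = 0.073570.
Posterior SD = √σₙ² = √(85.9329·0.8836/1032.0784) = 0.2712.

0.2712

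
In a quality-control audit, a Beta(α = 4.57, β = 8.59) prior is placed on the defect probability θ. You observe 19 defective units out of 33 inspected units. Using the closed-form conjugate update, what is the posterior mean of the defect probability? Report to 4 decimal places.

The Beta prior is conjugate to a Binomial/Bernoulli likelihood; the update adds successes to α and failures to β.
Posterior: Beta(α+k, β+n−k) = Beta(4.57+19, 8.59+14) = Beta(23.57, 22.59).
Posterior mean = α/(α+β) = 23.57/46.16 = 0.5106.

0.5106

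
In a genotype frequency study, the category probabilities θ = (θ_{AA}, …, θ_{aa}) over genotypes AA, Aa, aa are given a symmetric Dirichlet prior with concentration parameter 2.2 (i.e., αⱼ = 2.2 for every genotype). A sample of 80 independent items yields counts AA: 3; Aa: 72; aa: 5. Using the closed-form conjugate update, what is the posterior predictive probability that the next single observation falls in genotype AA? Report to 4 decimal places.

The Dirichlet prior is conjugate to the Multinomial likelihood: each posterior αⱼ = prior αⱼ + observed count nⱼ.
Posterior concentration: (5.2, 74.2, 7.2), total = 86.6.
P(next = AA | data) = α_{AA}/Σα = 0.0600.

0.0600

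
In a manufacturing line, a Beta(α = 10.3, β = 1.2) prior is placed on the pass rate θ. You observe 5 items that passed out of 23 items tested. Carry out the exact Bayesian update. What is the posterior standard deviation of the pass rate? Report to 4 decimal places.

0.0834

The Beta prior is conjugate to a Binomial/Bernoulli likelihood; the update adds successes to α and failures to β.
Posterior: Beta(α+k, β+n−k) = Beta(10.3+5, 1.2+18) = Beta(15.3, 19.2).
Var = αβ/((α+β)²(α+β+1)) = 15.3·19.2/(34.5²·35.5) = 0.00695226; SD = √0.00695226 = 0.0834.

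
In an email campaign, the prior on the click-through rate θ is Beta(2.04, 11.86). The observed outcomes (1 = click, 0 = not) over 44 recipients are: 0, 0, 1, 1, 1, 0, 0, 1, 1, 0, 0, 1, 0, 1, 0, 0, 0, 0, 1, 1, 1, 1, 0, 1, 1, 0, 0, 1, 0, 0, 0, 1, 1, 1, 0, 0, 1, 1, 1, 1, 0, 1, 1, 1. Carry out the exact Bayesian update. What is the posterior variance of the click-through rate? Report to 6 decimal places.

0.004202

The Beta prior is conjugate to a Binomial/Bernoulli likelihood; the update adds successes to α and failures to β.
Posterior: Beta(α+k, β+n−k) = Beta(2.04+24, 11.86+20) = Beta(26.04, 31.86).
Var = αβ/((α+β)²(α+β+1)) = 26.04·31.86/(57.90²·58.90) = 0.004202.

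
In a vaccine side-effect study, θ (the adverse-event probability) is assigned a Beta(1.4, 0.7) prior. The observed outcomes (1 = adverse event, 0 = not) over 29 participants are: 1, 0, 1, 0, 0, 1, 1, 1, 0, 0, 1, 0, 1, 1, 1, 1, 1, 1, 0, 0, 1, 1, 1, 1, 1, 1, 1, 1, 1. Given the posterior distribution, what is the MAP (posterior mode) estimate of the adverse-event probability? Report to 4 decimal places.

0.7354

The Beta prior is conjugate to a Binomial/Bernoulli likelihood; the update adds successes to α and failures to β.
Posterior: Beta(α+k, β+n−k) = Beta(1.4+21, 0.7+8) = Beta(22.4, 8.7).
Mode of Beta(a,b) for a,b>1 is (a−1)/(a+b−2) = 21.4/29.1 = 0.7354.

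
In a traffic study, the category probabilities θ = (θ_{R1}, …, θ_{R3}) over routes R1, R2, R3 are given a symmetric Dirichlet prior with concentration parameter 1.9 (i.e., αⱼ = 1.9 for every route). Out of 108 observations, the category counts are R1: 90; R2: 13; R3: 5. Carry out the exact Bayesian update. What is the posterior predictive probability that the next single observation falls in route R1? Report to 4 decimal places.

The Dirichlet prior is conjugate to the Multinomial likelihood: each posterior αⱼ = prior αⱼ + observed count nⱼ.
Posterior concentration: (91.9, 14.9, 6.9), total = 113.7.
P(next = R1 | data) = α_{R1}/Σα = 0.8083.

0.8083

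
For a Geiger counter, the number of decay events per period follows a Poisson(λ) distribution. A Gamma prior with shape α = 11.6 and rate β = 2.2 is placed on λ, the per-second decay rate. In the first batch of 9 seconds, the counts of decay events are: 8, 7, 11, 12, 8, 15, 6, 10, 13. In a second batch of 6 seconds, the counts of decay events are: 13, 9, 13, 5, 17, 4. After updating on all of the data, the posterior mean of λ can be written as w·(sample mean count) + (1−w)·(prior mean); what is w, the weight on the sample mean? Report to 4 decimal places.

0.8721

With a Gamma(shape α, rate β) prior, the Poisson likelihood is conjugate: the posterior is Gamma(α + ΣXᵢ, β + n).
Total number of seconds: n = 9 + 6 = 15.
Posterior mean = (α₀+S)/(β₀+n) = [n/(β₀+n)]·(S/n) + [β₀/(β₀+n)]·(α₀/β₀), so only n and β₀ enter the weight.
Weight on data w = n/(β₀+n) = 15/(2.2+15) = 15/17.2 = 0.8721.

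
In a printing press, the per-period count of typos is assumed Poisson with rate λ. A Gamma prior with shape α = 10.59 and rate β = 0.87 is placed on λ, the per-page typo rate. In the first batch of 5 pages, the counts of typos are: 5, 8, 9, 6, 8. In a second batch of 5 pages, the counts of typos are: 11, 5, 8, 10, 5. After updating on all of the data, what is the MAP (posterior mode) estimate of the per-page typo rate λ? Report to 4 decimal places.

With a Gamma(shape α, rate β) prior, the Poisson likelihood is conjugate: the posterior is Gamma(α + ΣXᵢ, β + n).
Batch 1: sum of counts S = 36 over n = 5 pages.
After batch 1: Gamma(α+S, β+n) = Gamma(10.59+36, 0.87+5) = Gamma(46.59, 5.87).
Batch 2: sum of counts S = 39 over n = 5 pages.
After batch 2: Gamma(α+S, β+n) = Gamma(46.59+39, 5.87+5) = Gamma(85.59, 10.87).
Mode of Gamma(α,β) for α≥1 is (α−1)/β = 84.59/10.87 = 7.7820.

7.7820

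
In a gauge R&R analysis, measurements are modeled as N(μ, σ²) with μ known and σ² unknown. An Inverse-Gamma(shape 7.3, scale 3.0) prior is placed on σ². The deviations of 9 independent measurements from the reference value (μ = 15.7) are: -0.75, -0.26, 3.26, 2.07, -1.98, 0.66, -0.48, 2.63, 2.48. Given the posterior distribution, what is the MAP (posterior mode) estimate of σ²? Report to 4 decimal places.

1.5311

With known mean μ and an Inverse-Gamma(α, β) prior on σ², the Normal likelihood is conjugate: posterior is Inv-Gamma(α + n/2, β + Σ(xᵢ−μ)²/2).
Σ(xᵢ−μ)² = (-0.75)² + (-0.26)² + (3.26)² + (2.07)² + (-1.98)² + (0.66)² + (-0.48)² + (2.63)² + (2.48)² = 33.1963.
Posterior: Inv-Gamma(7.3 + 9/2, 3.0 + 33.1963/2) = Inv-Gamma(11.80, 19.59815).
Mode = β/(α+1) = 19.59815/12.80 = 1.5311.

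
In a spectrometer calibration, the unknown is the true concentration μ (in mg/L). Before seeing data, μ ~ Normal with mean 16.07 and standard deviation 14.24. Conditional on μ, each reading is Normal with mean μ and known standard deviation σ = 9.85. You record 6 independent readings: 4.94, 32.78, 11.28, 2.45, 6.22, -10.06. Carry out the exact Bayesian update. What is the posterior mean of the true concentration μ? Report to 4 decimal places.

8.5358

For Normal data with known variance σ², a Normal(μ₀, σ₀²) prior on μ is conjugate. Posterior precision = 1/σ₀² + n/σ²; posterior mean is the precision-weighted average of μ₀ and x̄.
Σxᵢ = 4.94 + 32.78 + 11.28 + 2.45 + 6.22 + (-10.06) = 47.61, so n·x̄ = 47.61.
σ₀² = 14.24² = 202.7776, σ² = 9.85² = 97.0225; σ² + n·σ₀² = 97.0225 + 6·202.7776 = 1313.6881.
Posterior mean = (μ₀/σ₀² + n·x̄/σ²)/(1/σ₀² + n/σ²) = (σ²·μ₀ + σ₀²·n·x̄)/(σ² + n·σ₀²) = (97.0225·16.07 + 202.7776·47.61)/1313.6881 = 11213.393111/1313.6881 = 8.5358.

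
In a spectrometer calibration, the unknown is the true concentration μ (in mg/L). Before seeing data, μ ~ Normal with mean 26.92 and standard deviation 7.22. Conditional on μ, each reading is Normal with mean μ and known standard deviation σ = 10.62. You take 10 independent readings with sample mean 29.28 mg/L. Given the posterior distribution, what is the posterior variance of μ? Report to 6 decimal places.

9.272297

For Normal data with known variance σ², a Normal(μ₀, σ₀²) prior on μ is conjugate. Posterior precision = 1/σ₀² + n/σ²; posterior mean is the precision-weighted average of μ₀ and x̄.
σ₀² = 7.22² = 52.1284, σ² = 10.62² = 112.7844; σ² + n·σ₀² = 112.7844 + 10·52.1284 = 634.0684.
Posterior precision = 1/σ₀² + n/σ² = 1/52.1284 + 10/112.7844 = (σ² + n·σ₀²)/(σ₀²σ²) = 634.0684/(52.1284·112.7844); posterior variance σₙ² = σ₀²σ²/(σ² + n·σ₀²) = 52.1284·112.7844/634.0684 = 9.272297.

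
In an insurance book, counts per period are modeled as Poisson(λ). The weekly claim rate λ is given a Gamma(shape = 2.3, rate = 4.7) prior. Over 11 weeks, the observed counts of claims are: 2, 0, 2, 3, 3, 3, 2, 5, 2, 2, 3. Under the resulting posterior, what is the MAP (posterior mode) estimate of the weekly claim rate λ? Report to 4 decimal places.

1.8025

With a Gamma(shape α, rate β) prior, the Poisson likelihood is conjugate: the posterior is Gamma(α + ΣXᵢ, β + n).
Sum of counts S = 27 over n = 11 weeks.
Posterior: Gamma(α+S, β+n) = Gamma(2.3+27, 4.7+11) = Gamma(29.3, 15.7).
Mode of Gamma(α,β) for α≥1 is (α−1)/β = 28.3/15.7 = 1.8025.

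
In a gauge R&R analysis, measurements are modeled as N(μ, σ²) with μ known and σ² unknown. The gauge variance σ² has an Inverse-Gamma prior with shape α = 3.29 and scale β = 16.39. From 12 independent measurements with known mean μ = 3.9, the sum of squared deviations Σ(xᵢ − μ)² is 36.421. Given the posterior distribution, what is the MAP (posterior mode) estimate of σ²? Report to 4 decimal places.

3.3625

With known mean μ and an Inverse-Gamma(α, β) prior on σ², the Normal likelihood is conjugate: posterior is Inv-Gamma(α + n/2, β + Σ(xᵢ−μ)²/2).
Posterior: Inv-Gamma(3.29 + 12/2, 16.39 + 36.421/2) = Inv-Gamma(9.29, 34.6005).
Mode = β/(α+1) = 34.6005/10.29 = 3.3625.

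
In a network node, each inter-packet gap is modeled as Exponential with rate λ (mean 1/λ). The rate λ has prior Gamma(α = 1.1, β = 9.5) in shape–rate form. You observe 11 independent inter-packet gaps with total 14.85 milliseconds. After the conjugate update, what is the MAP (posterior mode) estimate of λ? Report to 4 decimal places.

With a Gamma(shape α, rate β) prior on the exponential rate λ, the posterior after n observations with total T = Σxᵢ is Gamma(α+n, β+T).
Posterior: Gamma(1.1+11, 9.5+14.85) = Gamma(12.1, 24.35).
Mode = (α−1)/β = 0.4559.

0.4559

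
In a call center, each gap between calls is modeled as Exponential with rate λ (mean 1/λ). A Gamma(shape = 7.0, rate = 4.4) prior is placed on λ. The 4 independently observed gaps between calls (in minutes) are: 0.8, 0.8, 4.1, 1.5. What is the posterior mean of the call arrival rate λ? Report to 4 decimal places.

0.9483

With a Gamma(shape α, rate β) prior on the exponential rate λ, the posterior after n observations with total T = Σxᵢ is Gamma(α+n, β+T).
Sum of observations T = 7.2 minutes; n = 4.
Posterior: Gamma(7.0+4, 4.4+7.2) = Gamma(11.0, 11.6).
Posterior mean of λ = α/β = 11.0/11.6 = 0.9483.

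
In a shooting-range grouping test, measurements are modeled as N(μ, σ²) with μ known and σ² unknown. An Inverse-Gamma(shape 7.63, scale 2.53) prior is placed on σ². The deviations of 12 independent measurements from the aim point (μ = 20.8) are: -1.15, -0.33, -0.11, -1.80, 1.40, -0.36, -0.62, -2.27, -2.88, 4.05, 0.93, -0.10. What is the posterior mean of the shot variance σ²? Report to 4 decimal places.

With known mean μ and an Inverse-Gamma(α, β) prior on σ², the Normal likelihood is conjugate: posterior is Inv-Gamma(α + n/2, β + Σ(xᵢ−μ)²/2).
Σ(xᵢ−μ)² = (-1.15)² + (-0.33)² + (-0.11)² + (-1.80)² + (1.40)² + (-0.36)² + (-0.62)² + (-2.27)² + (-2.88)² + (4.05)² + (0.93)² + (-0.10)² = 37.8822.
Posterior: Inv-Gamma(7.63 + 12/2, 2.53 + 37.8822/2) = Inv-Gamma(13.63, 21.47110).
E[σ²|data] = β/(α−1) = 21.47110/12.63 = 1.7000.

1.7000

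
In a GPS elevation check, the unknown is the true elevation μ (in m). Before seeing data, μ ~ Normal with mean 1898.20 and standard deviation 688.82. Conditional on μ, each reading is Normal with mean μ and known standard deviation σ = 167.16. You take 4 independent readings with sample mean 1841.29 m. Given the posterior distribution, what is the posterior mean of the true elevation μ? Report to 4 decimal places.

1842.1157

For Normal data with known variance σ², a Normal(μ₀, σ₀²) prior on μ is conjugate. Posterior precision = 1/σ₀² + n/σ²; posterior mean is the precision-weighted average of μ₀ and x̄.
n·x̄ = 4·1841.29 = 7365.16.
σ₀² = 688.82² = 474472.9924, σ² = 167.16² = 27942.4656; σ² + n·σ₀² = 27942.4656 + 4·474472.9924 = 1925834.4352.
Posterior mean = (μ₀/σ₀² + n·x̄/σ²)/(1/σ₀² + n/σ²) = (σ²·μ₀ + σ₀²·n·x̄)/(σ² + n·σ₀²) = (27942.4656·1898.20 + 474472.9924·7365.16)/1925834.4352 = 3547609892.906704/1925834.4352 = 1842.1157.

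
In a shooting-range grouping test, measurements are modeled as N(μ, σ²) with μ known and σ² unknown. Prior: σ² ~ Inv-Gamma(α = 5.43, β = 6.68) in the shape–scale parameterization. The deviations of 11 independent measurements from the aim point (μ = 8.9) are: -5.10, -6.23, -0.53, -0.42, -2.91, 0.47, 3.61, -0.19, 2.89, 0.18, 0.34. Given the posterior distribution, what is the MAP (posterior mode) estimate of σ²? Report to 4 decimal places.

4.5640

With known mean μ and an Inverse-Gamma(α, β) prior on σ², the Normal likelihood is conjugate: posterior is Inv-Gamma(α + n/2, β + Σ(xᵢ−μ)²/2).
Σ(xᵢ−μ)² = (-5.10)² + (-6.23)² + (-0.53)² + (-0.42)² + (-2.91)² + (0.47)² + (3.61)² + (-0.19)² + (2.89)² + (0.18)² + (0.34)² = 95.5375.
Posterior: Inv-Gamma(5.43 + 11/2, 6.68 + 95.5375/2) = Inv-Gamma(10.93, 54.44875).
Mode = β/(α+1) = 54.44875/11.93 = 4.5640.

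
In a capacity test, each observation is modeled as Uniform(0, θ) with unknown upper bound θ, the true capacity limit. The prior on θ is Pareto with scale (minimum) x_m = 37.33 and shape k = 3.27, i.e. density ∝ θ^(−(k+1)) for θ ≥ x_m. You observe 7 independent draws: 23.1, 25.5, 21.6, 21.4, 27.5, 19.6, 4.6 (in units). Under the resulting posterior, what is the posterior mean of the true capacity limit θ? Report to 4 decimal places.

A Pareto(scale x_m, shape k) prior on the upper bound θ of Uniform(0, θ) is conjugate: posterior is Pareto(max(x_m, max xᵢ), k + n).
Sample maximum = 27.5; prior scale x_m = 37.33 → posterior scale = max = 37.33.
Posterior shape = 3.27 + 7 = 10.27.
E[θ|data] = k·x_m/(k−1) = 10.27·37.33/9.27 = 41.3570.

41.3570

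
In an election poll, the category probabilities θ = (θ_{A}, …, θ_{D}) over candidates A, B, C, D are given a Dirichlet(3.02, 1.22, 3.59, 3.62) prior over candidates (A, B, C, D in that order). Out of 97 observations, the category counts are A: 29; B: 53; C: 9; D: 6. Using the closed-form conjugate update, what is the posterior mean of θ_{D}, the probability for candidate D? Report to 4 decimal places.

The Dirichlet prior is conjugate to the Multinomial likelihood: each posterior αⱼ = prior αⱼ + observed count nⱼ.
Posterior concentration: (32.02, 54.22, 12.59, 9.62), total = 108.45.
E[θ_{D}|data] = α_{D}/Σα = 9.62/108.45 = 0.0887.

0.0887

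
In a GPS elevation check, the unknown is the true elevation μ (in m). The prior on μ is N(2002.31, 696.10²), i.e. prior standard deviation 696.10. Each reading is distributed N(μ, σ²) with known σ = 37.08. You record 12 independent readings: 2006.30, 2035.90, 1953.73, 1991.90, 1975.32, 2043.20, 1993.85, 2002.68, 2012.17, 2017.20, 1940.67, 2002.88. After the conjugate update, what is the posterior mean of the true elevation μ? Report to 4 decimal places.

1997.9844

For Normal data with known variance σ², a Normal(μ₀, σ₀²) prior on μ is conjugate. Posterior precision = 1/σ₀² + n/σ²; posterior mean is the precision-weighted average of μ₀ and x̄.
Σxᵢ = 2006.30 + 2035.90 + 1953.73 + 1991.90 + 1975.32 + 2043.20 + 1993.85 + 2002.68 + 2012.17 + 2017.20 + 1940.67 + 2002.88 = 23975.8, so n·x̄ = 23975.8.
σ₀² = 696.10² = 484555.21, σ² = 37.08² = 1374.9264; σ² + n·σ₀² = 1374.9264 + 12·484555.21 = 5816037.4464.
Posterior mean = (μ₀/σ₀² + n·x̄/σ²)/(1/σ₀² + n/σ²) = (σ²·μ₀ + σ₀²·n·x̄)/(σ² + n·σ₀²) = (1374.9264·2002.31 + 484555.21·23975.8)/5816037.4464 = 11620351832.797984/5816037.4464 = 1997.9844.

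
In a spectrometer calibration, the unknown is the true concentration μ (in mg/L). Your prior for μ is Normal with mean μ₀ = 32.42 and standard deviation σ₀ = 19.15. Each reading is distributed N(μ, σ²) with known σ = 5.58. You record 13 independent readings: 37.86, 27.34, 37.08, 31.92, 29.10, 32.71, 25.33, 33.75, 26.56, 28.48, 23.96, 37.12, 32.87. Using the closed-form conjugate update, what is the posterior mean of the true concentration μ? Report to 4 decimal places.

For Normal data with known variance σ², a Normal(μ₀, σ₀²) prior on μ is conjugate. Posterior precision = 1/σ₀² + n/σ²; posterior mean is the precision-weighted average of μ₀ and x̄.
Σxᵢ = 37.86 + 27.34 + 37.08 + 31.92 + 29.10 + 32.71 + 25.33 + 33.75 + 26.56 + 28.48 + 23.96 + 37.12 + 32.87 = 404.08, so n·x̄ = 404.08.
σ₀² = 19.15² = 366.7225, σ² = 5.58² = 31.1364; σ² + n·σ₀² = 31.1364 + 13·366.7225 = 4798.5289.
Posterior mean = (μ₀/σ₀² + n·x̄/σ²)/(1/σ₀² + n/σ²) = (σ²·μ₀ + σ₀²·n·x̄)/(σ² + n·σ₀²) = (31.1364·32.42 + 366.7225·404.08)/4798.5289 = 149194.669888/4798.5289 = 31.0918.

31.0918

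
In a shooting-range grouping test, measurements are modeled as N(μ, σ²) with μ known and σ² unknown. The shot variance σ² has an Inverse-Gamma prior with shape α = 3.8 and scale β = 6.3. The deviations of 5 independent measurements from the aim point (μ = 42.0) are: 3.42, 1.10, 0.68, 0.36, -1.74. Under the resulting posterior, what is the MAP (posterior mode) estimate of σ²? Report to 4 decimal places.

With known mean μ and an Inverse-Gamma(α, β) prior on σ², the Normal likelihood is conjugate: posterior is Inv-Gamma(α + n/2, β + Σ(xᵢ−μ)²/2).
Σ(xᵢ−μ)² = (3.42)² + (1.10)² + (0.68)² + (0.36)² + (-1.74)² = 16.5260.
Posterior: Inv-Gamma(3.8 + 5/2, 6.3 + 16.5260/2) = Inv-Gamma(6.30, 14.56300).
Mode = β/(α+1) = 14.56300/7.30 = 1.9949.

1.9949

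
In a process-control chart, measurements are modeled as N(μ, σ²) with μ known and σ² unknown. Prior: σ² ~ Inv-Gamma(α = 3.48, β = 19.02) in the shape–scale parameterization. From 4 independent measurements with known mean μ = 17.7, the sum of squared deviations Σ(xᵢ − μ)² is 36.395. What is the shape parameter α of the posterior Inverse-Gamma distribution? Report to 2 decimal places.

5.48

With known mean μ and an Inverse-Gamma(α, β) prior on σ², the Normal likelihood is conjugate: posterior is Inv-Gamma(α + n/2, β + Σ(xᵢ−μ)²/2).
Posterior: Inv-Gamma(3.48 + 4/2, 19.02 + 36.395/2) = Inv-Gamma(5.48, 37.2175).
Posterior α = 5.48.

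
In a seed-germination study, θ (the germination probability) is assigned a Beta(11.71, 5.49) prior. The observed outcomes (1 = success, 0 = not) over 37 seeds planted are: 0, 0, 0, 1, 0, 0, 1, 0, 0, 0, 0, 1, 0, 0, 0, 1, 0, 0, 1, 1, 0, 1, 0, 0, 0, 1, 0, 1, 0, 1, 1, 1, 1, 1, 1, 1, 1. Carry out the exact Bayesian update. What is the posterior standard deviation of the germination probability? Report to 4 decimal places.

The Beta prior is conjugate to a Binomial/Bernoulli likelihood; the update adds successes to α and failures to β.
Posterior: Beta(α+k, β+n−k) = Beta(11.71+17, 5.49+20) = Beta(28.71, 25.49).
Var = αβ/((α+β)²(α+β+1)) = 28.71·25.49/(54.20²·55.20) = 0.00451300; SD = √0.00451300 = 0.0672.

0.0672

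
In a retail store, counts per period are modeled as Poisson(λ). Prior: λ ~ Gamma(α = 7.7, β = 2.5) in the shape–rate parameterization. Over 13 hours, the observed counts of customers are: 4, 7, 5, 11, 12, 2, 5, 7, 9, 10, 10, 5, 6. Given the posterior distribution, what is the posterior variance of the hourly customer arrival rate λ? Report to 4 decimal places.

0.4191

With a Gamma(shape α, rate β) prior, the Poisson likelihood is conjugate: the posterior is Gamma(α + ΣXᵢ, β + n).
Sum of counts S = 93 over n = 13 hours.
Posterior: Gamma(α+S, β+n) = Gamma(7.7+93, 2.5+13) = Gamma(100.7, 15.5).
Var = α/β² = 100.7/15.5² = 0.4191.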